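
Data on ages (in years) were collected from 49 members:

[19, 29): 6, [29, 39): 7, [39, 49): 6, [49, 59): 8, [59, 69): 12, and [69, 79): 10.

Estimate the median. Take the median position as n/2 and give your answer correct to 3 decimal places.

Cumulative frequencies: 6, 13, 19, 27, 39, 49
n = 49; position = n/2 = 24.5.
This falls in the class [49, 59): L = 49, F = 19, f = 8, h = 10.
Median ≈ 49 + ((24.5 − 19) / 8) × 10 = 55.8750

55.875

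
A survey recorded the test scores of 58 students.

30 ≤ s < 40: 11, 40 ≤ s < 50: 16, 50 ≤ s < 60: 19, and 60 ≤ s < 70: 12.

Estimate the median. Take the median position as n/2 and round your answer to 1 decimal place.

Cumulative frequencies: 11, 27, 46, 58
n = 58; position = n/2 = 29.
This falls in the class 50 ≤ s < 60: L = 50, F = 27, f = 19, h = 10.
Median ≈ 50 + ((29 − 27) / 19) × 10 = 51.0526

51.1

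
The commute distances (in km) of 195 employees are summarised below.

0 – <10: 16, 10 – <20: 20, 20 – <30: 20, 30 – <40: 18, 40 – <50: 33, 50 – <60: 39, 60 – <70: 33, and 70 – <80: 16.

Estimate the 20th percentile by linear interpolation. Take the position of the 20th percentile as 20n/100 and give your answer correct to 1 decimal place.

21.5

Cumulative frequencies: 16, 36, 56, 74, 107, 146, 179, 195
n = 195; position = 20n/100 = 39.
This falls in the class 20 – <30: L = 20, F = 36, f = 20, h = 10.
20th percentile ≈ 20 + ((39 − 36) / 20) × 10 = 21.5000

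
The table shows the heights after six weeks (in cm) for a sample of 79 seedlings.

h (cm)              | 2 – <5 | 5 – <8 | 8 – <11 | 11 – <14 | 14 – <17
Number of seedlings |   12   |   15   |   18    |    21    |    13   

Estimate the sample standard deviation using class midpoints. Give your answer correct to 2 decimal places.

Midpoints: 3.5, 6.5, 9.5, 12.5, 15.5
n = 79, Σfm = 774.5, mean = 9.8038
Σfm² = 8809.75
Σf(m − x̄)² = Σfm² − (Σfm)²/n = 8809.75 − 774.5²/79 = 1216.7089
Sample variance = 1216.7089 / 78 = 15.5988
Standard deviation = √15.5988 = 3.9495

3.95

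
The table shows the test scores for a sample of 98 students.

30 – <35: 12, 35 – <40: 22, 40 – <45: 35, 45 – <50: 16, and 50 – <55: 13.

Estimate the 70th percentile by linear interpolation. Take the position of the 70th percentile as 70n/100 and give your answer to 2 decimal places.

Cumulative frequencies: 12, 34, 69, 85, 98
n = 98; position = 70n/100 = 68.6.
This falls in the class 40 – <45: L = 40, F = 34, f = 35, h = 5.
70th percentile ≈ 40 + ((68.6 − 34) / 35) × 5 = 44.9429

44.94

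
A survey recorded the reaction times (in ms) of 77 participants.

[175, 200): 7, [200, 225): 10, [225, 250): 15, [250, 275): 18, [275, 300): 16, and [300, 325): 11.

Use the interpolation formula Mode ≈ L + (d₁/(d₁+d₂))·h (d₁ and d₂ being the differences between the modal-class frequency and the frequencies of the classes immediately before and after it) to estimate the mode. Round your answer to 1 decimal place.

Modal class: [250, 275) (highest frequency 18).
d₁ = 18 − 15 = 3, d₂ = 18 − 16 = 2
Mode ≈ 250 + (3/(3+2)) × 25 = 250 + 15.0000 = 265.0000

265.0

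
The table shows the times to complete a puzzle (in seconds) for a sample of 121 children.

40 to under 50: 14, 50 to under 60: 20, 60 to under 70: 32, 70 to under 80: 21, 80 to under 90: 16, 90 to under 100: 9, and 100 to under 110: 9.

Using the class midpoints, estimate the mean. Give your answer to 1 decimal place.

70.6

Midpoints: 45, 55, 65, 75, 85, 95, 105
Σfm = 14×45 + 20×55 + 32×65 + 21×75 + 16×85 + 9×95 + 9×105 = 8545
n = Σf = 121
Mean = 8545 / 121 = 70.6198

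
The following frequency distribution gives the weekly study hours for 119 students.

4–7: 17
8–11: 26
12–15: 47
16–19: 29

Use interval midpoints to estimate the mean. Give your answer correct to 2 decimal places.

12.46

Midpoints: 5.5, 9.5, 13.5, 17.5
Σfm = 17×5.5 + 26×9.5 + 47×13.5 + 29×17.5 = 1482.5
n = Σf = 119
Mean = 1482.5 / 119 = 12.4580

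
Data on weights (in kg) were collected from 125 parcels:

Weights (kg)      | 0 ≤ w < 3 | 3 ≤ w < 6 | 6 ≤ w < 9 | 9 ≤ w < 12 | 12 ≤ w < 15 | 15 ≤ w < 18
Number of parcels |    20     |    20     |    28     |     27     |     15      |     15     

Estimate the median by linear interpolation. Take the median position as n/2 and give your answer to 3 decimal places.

Cumulative frequencies: 20, 40, 68, 95, 110, 125
n = 125; position = n/2 = 62.5.
This falls in the class 6 ≤ w < 9: L = 6, F = 40, f = 28, h = 3.
Median ≈ 6 + ((62.5 − 40) / 28) × 3 = 8.4107

8.411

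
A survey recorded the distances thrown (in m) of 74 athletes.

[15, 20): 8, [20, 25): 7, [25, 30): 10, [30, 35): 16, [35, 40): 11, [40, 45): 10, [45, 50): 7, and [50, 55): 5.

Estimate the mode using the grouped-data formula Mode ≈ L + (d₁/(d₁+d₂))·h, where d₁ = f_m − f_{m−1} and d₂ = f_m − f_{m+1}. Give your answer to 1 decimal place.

32.7

Modal class: [30, 35) (highest frequency 16).
d₁ = 16 − 10 = 6, d₂ = 16 − 11 = 5
Mode ≈ 30 + (6/(6+5)) × 5 = 30 + 2.7273 = 32.7273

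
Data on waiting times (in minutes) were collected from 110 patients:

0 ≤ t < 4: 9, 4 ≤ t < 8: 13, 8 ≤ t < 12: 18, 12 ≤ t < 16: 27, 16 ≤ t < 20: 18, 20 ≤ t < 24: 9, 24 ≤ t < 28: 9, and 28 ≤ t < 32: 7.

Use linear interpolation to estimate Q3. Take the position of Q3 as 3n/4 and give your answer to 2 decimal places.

19.44

Cumulative frequencies: 9, 22, 40, 67, 85, 94, 103, 110
n = 110; position = 3n/4 = 82.5.
This falls in the class 16 ≤ t < 20: L = 16, F = 67, f = 18, h = 4.
Upper quartile ≈ 16 + ((82.5 − 67) / 18) × 4 = 19.4444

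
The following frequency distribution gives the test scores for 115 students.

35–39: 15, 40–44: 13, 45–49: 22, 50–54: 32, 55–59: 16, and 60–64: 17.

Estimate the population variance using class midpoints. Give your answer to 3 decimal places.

Midpoints: 37, 42, 47, 52, 57, 62
n = 115, Σfm = 5765, mean = 50.1304
Σfm² = 295925
Σf(m − x̄)² = Σfm² − (Σfm)²/n = 295925 − 5765²/115 = 6923.0435
Population variance = 6923.0435 / 115 = 60.2004

60.200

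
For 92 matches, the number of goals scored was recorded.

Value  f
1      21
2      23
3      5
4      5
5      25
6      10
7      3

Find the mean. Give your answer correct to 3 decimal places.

Values: 1, 2, 3, 4, 5, 6, 7
Σfx = 21×1 + 23×2 + 5×3 + 5×4 + 25×5 + 10×6 + 3×7 = 308
n = Σf = 92
Mean = 308 / 92 = 3.3478

3.348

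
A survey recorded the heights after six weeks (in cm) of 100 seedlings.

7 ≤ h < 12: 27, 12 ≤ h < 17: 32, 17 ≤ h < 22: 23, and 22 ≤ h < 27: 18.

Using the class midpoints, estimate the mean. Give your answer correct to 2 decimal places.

Midpoints: 9.5, 14.5, 19.5, 24.5
Σfm = 27×9.5 + 32×14.5 + 23×19.5 + 18×24.5 = 1610
n = Σf = 100
Mean = 1610 / 100 = 16.1000

16.10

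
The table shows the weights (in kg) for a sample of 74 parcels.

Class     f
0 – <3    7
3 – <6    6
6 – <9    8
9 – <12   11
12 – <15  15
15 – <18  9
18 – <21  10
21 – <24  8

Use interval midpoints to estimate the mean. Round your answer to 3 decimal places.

Midpoints: 1.5, 4.5, 7.5, 10.5, 13.5, 16.5, 19.5, 22.5
Σfm = 7×1.5 + 6×4.5 + 8×7.5 + 11×10.5 + 15×13.5 + 9×16.5 + 10×19.5 + 8×22.5 = 939
n = Σf = 74
Mean = 939 / 74 = 12.6892

12.689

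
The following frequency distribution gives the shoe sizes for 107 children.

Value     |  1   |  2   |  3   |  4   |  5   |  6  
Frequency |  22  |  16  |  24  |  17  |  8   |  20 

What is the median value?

Cumulative frequencies: 22, 38, 62, 79, 87, 107
n = 107, so the median is the value in position (n+1)/2 = 54.
Position 54 falls at value 3.

3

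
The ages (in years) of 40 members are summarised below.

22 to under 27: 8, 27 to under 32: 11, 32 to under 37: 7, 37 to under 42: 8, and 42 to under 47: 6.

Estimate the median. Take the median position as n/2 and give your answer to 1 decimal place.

Cumulative frequencies: 8, 19, 26, 34, 40
n = 40; position = n/2 = 20.
This falls in the class 32 to under 37: L = 32, F = 19, f = 7, h = 5.
Median ≈ 32 + ((20 − 19) / 7) × 5 = 32.7143

32.7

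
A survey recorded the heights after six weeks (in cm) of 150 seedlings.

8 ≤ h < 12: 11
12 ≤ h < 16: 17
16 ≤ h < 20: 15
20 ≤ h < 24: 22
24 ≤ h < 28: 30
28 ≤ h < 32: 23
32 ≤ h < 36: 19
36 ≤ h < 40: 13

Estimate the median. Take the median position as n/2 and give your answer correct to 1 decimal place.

25.3

Cumulative frequencies: 11, 28, 43, 65, 95, 118, 137, 150
n = 150; position = n/2 = 75.
This falls in the class 24 ≤ h < 28: L = 24, F = 65, f = 30, h = 4.
Median ≈ 24 + ((75 − 65) / 30) × 4 = 25.3333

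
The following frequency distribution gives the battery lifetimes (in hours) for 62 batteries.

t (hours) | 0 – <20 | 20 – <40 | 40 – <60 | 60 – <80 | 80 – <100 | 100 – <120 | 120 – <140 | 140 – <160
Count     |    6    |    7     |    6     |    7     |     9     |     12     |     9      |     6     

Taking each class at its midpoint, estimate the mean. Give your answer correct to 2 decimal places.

84.84

Midpoints: 10, 30, 50, 70, 90, 110, 130, 150
Σfm = 6×10 + 7×30 + 6×50 + 7×70 + 9×90 + 12×110 + 9×130 + 6×150 = 5260
n = Σf = 62
Mean = 5260 / 62 = 84.8387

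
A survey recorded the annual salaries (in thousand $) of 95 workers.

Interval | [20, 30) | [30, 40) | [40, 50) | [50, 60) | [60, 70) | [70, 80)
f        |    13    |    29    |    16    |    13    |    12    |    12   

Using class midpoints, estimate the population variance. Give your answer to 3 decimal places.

259.568

Midpoints: 25, 35, 45, 55, 65, 75
n = 95, Σfm = 4455, mean = 46.8947
Σfm² = 233575
Σf(m − x̄)² = Σfm² − (Σfm)²/n = 233575 − 4455²/95 = 24658.9474
Population variance = 24658.9474 / 95 = 259.5679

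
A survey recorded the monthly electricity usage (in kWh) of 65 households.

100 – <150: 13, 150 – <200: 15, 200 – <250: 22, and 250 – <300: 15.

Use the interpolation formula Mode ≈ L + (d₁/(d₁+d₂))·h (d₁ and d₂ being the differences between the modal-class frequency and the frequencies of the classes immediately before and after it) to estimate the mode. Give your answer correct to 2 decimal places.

225.00

Modal class: 200 – <250 (highest frequency 22).
d₁ = 22 − 15 = 7, d₂ = 22 − 15 = 7
Mode ≈ 200 + (7/(7+7)) × 50 = 200 + 25.0000 = 225.0000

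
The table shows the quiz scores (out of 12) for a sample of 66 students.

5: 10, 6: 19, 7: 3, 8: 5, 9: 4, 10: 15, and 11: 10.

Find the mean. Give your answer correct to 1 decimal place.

Values: 5, 6, 7, 8, 9, 10, 11
Σfx = 10×5 + 19×6 + 3×7 + 5×8 + 4×9 + 15×10 + 10×11 = 521
n = Σf = 66
Mean = 521 / 66 = 7.8939

7.9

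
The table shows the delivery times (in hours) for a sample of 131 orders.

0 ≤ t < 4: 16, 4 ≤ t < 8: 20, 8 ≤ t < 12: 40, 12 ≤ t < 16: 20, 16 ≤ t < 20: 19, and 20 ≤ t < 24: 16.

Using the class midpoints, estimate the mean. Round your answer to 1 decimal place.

Midpoints: 2, 6, 10, 14, 18, 22
Σfm = 16×2 + 20×6 + 40×10 + 20×14 + 19×18 + 16×22 = 1526
n = Σf = 131
Mean = 1526 / 131 = 11.6489

11.6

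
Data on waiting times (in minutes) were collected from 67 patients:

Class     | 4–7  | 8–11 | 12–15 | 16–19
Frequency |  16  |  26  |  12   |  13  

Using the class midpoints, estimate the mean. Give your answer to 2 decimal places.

Midpoints: 5.5, 9.5, 13.5, 17.5
Σfm = 16×5.5 + 26×9.5 + 12×13.5 + 13×17.5 = 724.5
n = Σf = 67
Mean = 724.5 / 67 = 10.8134

10.81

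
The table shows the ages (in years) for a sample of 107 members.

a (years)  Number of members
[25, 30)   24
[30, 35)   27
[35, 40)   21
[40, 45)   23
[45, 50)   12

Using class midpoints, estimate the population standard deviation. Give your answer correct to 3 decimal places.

Midpoints: 27.5, 32.5, 37.5, 42.5, 47.5
n = 107, Σfm = 3872.5, mean = 36.1916
Σfm² = 144818.75
Σf(m − x̄)² = Σfm² − (Σfm)²/n = 144818.75 − 3872.5²/107 = 4666.8224
Population variance = 4666.8224 / 107 = 43.6152
Standard deviation = √43.6152 = 6.6042

6.604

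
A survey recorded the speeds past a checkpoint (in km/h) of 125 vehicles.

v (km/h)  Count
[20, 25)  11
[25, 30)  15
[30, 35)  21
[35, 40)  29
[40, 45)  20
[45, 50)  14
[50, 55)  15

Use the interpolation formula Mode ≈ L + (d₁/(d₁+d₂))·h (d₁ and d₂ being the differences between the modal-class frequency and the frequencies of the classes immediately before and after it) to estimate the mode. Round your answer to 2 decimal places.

37.35

Modal class: [35, 40) (highest frequency 29).
d₁ = 29 − 21 = 8, d₂ = 29 − 20 = 9
Mode ≈ 35 + (8/(8+9)) × 5 = 35 + 2.3529 = 37.3529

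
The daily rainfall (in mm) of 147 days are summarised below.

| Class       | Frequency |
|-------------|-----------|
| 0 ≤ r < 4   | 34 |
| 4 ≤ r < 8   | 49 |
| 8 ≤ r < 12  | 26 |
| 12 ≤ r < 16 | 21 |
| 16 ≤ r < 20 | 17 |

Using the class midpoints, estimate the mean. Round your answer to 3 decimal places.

8.313

Midpoints: 2, 6, 10, 14, 18
Σfm = 34×2 + 49×6 + 26×10 + 21×14 + 17×18 = 1222
n = Σf = 147
Mean = 1222 / 147 = 8.3129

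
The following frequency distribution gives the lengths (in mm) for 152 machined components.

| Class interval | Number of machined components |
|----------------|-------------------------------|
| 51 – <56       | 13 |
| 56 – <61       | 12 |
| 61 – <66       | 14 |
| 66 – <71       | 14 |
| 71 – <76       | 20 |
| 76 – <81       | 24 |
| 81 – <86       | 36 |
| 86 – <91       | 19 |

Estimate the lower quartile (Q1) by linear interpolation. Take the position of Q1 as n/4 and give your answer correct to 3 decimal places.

Cumulative frequencies: 13, 25, 39, 53, 73, 97, 133, 152
n = 152; position = n/4 = 38.
This falls in the class 61 – <66: L = 61, F = 25, f = 14, h = 5.
Lower quartile ≈ 61 + ((38 − 25) / 14) × 5 = 65.6429

65.643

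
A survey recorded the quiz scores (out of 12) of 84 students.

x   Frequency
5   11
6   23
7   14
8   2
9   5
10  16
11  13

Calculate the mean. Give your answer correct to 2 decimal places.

Values: 5, 6, 7, 8, 9, 10, 11
Σfx = 11×5 + 23×6 + 14×7 + 2×8 + 5×9 + 16×10 + 13×11 = 655
n = Σf = 84
Mean = 655 / 84 = 7.7976

7.80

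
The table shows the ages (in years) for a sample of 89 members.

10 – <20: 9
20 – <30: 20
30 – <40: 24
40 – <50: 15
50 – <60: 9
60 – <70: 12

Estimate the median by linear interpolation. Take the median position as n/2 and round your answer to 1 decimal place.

Cumulative frequencies: 9, 29, 53, 68, 77, 89
n = 89; position = n/2 = 44.5.
This falls in the class 30 – <40: L = 30, F = 29, f = 24, h = 10.
Median ≈ 30 + ((44.5 − 29) / 24) × 10 = 36.4583

36.5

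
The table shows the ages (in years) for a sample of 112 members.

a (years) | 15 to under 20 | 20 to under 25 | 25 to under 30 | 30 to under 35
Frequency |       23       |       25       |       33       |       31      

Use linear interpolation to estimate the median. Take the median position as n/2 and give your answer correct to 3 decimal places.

26.212

Cumulative frequencies: 23, 48, 81, 112
n = 112; position = n/2 = 56.
This falls in the class 25 to under 30: L = 25, F = 48, f = 33, h = 5.
Median ≈ 25 + ((56 − 48) / 33) × 5 = 26.2121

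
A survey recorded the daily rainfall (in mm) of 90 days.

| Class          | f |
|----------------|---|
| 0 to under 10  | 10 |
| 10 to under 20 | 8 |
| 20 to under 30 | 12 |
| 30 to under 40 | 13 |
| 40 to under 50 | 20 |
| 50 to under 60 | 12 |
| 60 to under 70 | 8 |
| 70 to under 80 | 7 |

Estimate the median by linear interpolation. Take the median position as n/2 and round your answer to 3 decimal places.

Cumulative frequencies: 10, 18, 30, 43, 63, 75, 83, 90
n = 90; position = n/2 = 45.
This falls in the class 40 to under 50: L = 40, F = 43, f = 20, h = 10.
Median ≈ 40 + ((45 − 43) / 20) × 10 = 41.0000

41.000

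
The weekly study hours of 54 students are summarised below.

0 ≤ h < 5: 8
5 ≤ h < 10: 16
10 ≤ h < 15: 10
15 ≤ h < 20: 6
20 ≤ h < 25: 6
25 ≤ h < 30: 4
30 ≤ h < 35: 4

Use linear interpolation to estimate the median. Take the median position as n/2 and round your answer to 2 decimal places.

Cumulative frequencies: 8, 24, 34, 40, 46, 50, 54
n = 54; position = n/2 = 27.
This falls in the class 10 ≤ h < 15: L = 10, F = 24, f = 10, h = 5.
Median ≈ 10 + ((27 − 24) / 10) × 5 = 11.5000

11.50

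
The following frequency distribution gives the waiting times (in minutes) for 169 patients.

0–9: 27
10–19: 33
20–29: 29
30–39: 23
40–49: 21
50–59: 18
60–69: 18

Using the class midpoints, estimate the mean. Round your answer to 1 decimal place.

Midpoints: 4.5, 14.5, 24.5, 34.5, 44.5, 54.5, 64.5
Σfm = 27×4.5 + 33×14.5 + 29×24.5 + 23×34.5 + 21×44.5 + 18×54.5 + 18×64.5 = 5180.5
n = Σf = 169
Mean = 5180.5 / 169 = 30.6538

30.7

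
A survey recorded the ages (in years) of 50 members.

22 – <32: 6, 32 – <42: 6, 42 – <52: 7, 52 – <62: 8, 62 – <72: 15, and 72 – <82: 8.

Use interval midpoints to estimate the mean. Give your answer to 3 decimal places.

Midpoints: 27, 37, 47, 57, 67, 77
Σfm = 6×27 + 6×37 + 7×47 + 8×57 + 15×67 + 8×77 = 2790
n = Σf = 50
Mean = 2790 / 50 = 55.8000

55.800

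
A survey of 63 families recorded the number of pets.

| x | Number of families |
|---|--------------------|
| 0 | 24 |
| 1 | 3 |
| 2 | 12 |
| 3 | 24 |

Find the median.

2

Cumulative frequencies: 24, 27, 39, 63
n = 63, so the median is the value in position (n+1)/2 = 32.
Position 32 falls at value 2.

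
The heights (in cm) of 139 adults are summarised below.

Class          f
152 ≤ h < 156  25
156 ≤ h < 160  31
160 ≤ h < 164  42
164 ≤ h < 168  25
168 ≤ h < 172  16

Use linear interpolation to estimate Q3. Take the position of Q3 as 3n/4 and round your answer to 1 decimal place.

Cumulative frequencies: 25, 56, 98, 123, 139
n = 139; position = 3n/4 = 104.25.
This falls in the class 164 ≤ h < 168: L = 164, F = 98, f = 25, h = 4.
Upper quartile ≈ 164 + ((104.25 − 98) / 25) × 4 = 165.0000

165.0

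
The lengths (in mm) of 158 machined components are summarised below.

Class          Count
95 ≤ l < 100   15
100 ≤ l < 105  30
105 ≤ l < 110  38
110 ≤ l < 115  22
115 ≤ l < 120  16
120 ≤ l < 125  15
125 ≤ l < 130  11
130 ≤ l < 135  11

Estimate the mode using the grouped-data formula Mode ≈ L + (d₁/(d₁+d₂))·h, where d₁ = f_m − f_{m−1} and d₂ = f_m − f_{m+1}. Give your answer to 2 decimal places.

106.67

Modal class: 105 ≤ l < 110 (highest frequency 38).
d₁ = 38 − 30 = 8, d₂ = 38 − 22 = 16
Mode ≈ 105 + (8/(8+16)) × 5 = 105 + 1.6667 = 106.6667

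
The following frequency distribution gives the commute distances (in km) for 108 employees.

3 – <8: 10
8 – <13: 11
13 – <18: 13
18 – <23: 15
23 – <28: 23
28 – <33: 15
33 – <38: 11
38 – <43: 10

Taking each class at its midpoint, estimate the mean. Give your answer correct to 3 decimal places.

23.324

Midpoints: 5.5, 10.5, 15.5, 20.5, 25.5, 30.5, 35.5, 40.5
Σfm = 10×5.5 + 11×10.5 + 13×15.5 + 15×20.5 + 23×25.5 + 15×30.5 + 11×35.5 + 10×40.5 = 2519
n = Σf = 108
Mean = 2519 / 108 = 23.3241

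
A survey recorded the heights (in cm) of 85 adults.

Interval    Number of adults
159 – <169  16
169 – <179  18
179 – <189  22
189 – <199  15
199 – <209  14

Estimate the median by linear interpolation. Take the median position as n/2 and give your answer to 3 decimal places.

182.864

Cumulative frequencies: 16, 34, 56, 71, 85
n = 85; position = n/2 = 42.5.
This falls in the class 179 – <189: L = 179, F = 34, f = 22, h = 10.
Median ≈ 179 + ((42.5 − 34) / 22) × 10 = 182.8636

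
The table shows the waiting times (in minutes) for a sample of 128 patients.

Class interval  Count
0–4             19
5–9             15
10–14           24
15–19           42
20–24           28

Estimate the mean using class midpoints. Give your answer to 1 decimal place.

13.8

Midpoints: 2, 7, 12, 17, 22
Σfm = 19×2 + 15×7 + 24×12 + 42×17 + 28×22 = 1761
n = Σf = 128
Mean = 1761 / 128 = 13.7578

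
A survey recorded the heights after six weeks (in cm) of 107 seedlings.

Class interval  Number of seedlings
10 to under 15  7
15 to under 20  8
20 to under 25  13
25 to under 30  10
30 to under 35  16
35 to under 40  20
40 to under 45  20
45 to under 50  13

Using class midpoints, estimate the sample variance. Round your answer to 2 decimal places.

108.93

Midpoints: 12.5, 17.5, 22.5, 27.5, 32.5, 37.5, 42.5, 47.5
n = 107, Σfm = 3532.5, mean = 33.0140
Σfm² = 128168.75
Σf(m − x̄)² = Σfm² − (Σfm)²/n = 128168.75 − 3532.5²/107 = 11546.7290
Sample variance = 11546.7290 / 106 = 108.9314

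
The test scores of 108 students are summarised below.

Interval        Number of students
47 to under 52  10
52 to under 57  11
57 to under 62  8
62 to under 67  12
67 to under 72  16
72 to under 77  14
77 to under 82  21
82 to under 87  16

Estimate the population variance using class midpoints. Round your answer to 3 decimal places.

Midpoints: 49.5, 54.5, 59.5, 64.5, 69.5, 74.5, 79.5, 84.5
n = 108, Σfm = 7521, mean = 69.6389
Σfm² = 537377
Σf(m − x̄)² = Σfm² − (Σfm)²/n = 537377 − 7521²/108 = 13622.9167
Population variance = 13622.9167 / 108 = 126.1381

126.138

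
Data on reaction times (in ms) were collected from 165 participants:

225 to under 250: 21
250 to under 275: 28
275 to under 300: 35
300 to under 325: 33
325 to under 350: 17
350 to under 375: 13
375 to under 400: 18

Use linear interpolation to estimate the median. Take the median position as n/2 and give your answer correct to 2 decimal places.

298.93

Cumulative frequencies: 21, 49, 84, 117, 134, 147, 165
n = 165; position = n/2 = 82.5.
This falls in the class 275 to under 300: L = 275, F = 49, f = 35, h = 25.
Median ≈ 275 + ((82.5 − 49) / 35) × 25 = 298.9286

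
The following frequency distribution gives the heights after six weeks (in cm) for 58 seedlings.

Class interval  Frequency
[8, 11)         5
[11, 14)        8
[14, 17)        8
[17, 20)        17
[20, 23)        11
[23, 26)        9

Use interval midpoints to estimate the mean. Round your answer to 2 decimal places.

Midpoints: 9.5, 12.5, 15.5, 18.5, 21.5, 24.5
Σfm = 5×9.5 + 8×12.5 + 8×15.5 + 17×18.5 + 11×21.5 + 9×24.5 = 1043
n = Σf = 58
Mean = 1043 / 58 = 17.9828

17.98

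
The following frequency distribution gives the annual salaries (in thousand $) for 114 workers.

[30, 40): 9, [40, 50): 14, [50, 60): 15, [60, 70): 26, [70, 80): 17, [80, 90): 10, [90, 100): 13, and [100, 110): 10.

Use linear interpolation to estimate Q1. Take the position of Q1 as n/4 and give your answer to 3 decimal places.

53.667

Cumulative frequencies: 9, 23, 38, 64, 81, 91, 104, 114
n = 114; position = n/4 = 28.5.
This falls in the class [50, 60): L = 50, F = 23, f = 15, h = 10.
Lower quartile ≈ 50 + ((28.5 − 23) / 15) × 10 = 53.6667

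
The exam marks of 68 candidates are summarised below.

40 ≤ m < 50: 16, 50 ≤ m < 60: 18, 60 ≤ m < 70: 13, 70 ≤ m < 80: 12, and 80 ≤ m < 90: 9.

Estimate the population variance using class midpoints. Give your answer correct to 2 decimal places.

Midpoints: 45, 55, 65, 75, 85
n = 68, Σfm = 4220, mean = 62.0588
Σfm² = 274300
Σf(m − x̄)² = Σfm² − (Σfm)²/n = 274300 − 4220²/68 = 12411.7647
Population variance = 12411.7647 / 68 = 182.5260

182.53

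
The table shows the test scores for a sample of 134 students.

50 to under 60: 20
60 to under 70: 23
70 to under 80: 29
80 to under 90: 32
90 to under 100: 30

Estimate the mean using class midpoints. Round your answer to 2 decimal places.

77.16

Midpoints: 55, 65, 75, 85, 95
Σfm = 20×55 + 23×65 + 29×75 + 32×85 + 30×95 = 10340
n = Σf = 134
Mean = 10340 / 134 = 77.1642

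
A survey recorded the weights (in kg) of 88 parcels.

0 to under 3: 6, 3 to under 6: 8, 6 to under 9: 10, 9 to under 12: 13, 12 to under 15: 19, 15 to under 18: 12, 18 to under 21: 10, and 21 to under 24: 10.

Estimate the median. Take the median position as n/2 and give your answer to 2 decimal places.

Cumulative frequencies: 6, 14, 24, 37, 56, 68, 78, 88
n = 88; position = n/2 = 44.
This falls in the class 12 to under 15: L = 12, F = 37, f = 19, h = 3.
Median ≈ 12 + ((44 − 37) / 19) × 3 = 13.1053

13.11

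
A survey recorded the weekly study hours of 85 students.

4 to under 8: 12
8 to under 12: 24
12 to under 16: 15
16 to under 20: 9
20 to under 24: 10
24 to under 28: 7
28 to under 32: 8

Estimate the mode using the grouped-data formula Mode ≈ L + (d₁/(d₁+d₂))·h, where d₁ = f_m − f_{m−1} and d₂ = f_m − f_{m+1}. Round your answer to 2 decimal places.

Modal class: 8 to under 12 (highest frequency 24).
d₁ = 24 − 12 = 12, d₂ = 24 − 15 = 9
Mode ≈ 8 + (12/(12+9)) × 4 = 8 + 2.2857 = 10.2857

10.29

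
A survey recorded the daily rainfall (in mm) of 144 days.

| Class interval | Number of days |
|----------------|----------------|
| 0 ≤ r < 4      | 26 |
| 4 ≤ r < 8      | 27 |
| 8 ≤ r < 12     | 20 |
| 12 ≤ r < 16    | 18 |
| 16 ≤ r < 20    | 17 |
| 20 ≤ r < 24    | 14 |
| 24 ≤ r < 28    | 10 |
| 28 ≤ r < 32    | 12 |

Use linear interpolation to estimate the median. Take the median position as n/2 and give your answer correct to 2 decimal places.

11.80

Cumulative frequencies: 26, 53, 73, 91, 108, 122, 132, 144
n = 144; position = n/2 = 72.
This falls in the class 8 ≤ r < 12: L = 8, F = 53, f = 20, h = 4.
Median ≈ 8 + ((72 − 53) / 20) × 4 = 11.8000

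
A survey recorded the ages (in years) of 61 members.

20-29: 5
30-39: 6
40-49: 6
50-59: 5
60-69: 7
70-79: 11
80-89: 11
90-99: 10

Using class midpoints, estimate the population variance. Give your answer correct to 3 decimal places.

Midpoints: 24.5, 34.5, 44.5, 54.5, 64.5, 74.5, 84.5, 94.5
n = 61, Σfm = 4014.5, mean = 65.8115
Σfm² = 294895.25
Σf(m − x̄)² = Σfm² − (Σfm)²/n = 294895.25 − 4014.5²/61 = 30695.0820
Population variance = 30695.0820 / 61 = 503.1981

503.198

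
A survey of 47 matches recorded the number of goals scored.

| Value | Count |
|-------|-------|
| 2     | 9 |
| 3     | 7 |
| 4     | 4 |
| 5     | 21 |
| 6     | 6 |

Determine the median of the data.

5

Cumulative frequencies: 9, 16, 20, 41, 47
n = 47, so the median is the value in position (n+1)/2 = 24.
Position 24 falls at value 5.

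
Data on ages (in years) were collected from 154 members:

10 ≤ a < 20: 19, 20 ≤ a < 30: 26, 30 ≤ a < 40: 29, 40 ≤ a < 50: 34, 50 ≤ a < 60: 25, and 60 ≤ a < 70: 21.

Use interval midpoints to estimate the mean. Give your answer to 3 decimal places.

Midpoints: 15, 25, 35, 45, 55, 65
Σfm = 19×15 + 26×25 + 29×35 + 34×45 + 25×55 + 21×65 = 6220
n = Σf = 154
Mean = 6220 / 154 = 40.3896

40.390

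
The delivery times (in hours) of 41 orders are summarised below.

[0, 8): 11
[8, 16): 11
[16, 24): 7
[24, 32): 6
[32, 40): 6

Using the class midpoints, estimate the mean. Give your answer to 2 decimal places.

Midpoints: 4, 12, 20, 28, 36
Σfm = 11×4 + 11×12 + 7×20 + 6×28 + 6×36 = 700
n = Σf = 41
Mean = 700 / 41 = 17.0732

17.07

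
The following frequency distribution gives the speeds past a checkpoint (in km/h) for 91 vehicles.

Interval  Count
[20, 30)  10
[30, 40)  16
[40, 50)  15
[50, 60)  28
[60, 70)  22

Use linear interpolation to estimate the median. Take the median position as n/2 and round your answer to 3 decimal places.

51.607

Cumulative frequencies: 10, 26, 41, 69, 91
n = 91; position = n/2 = 45.5.
This falls in the class [50, 60): L = 50, F = 41, f = 28, h = 10.
Median ≈ 50 + ((45.5 − 41) / 28) × 10 = 51.6071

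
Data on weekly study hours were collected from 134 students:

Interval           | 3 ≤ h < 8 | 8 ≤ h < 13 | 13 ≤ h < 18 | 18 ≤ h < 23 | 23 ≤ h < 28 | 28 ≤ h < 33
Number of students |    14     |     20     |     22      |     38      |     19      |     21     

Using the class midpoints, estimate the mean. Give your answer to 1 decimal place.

18.9

Midpoints: 5.5, 10.5, 15.5, 20.5, 25.5, 30.5
Σfm = 14×5.5 + 20×10.5 + 22×15.5 + 38×20.5 + 19×25.5 + 21×30.5 = 2532
n = Σf = 134
Mean = 2532 / 134 = 18.8955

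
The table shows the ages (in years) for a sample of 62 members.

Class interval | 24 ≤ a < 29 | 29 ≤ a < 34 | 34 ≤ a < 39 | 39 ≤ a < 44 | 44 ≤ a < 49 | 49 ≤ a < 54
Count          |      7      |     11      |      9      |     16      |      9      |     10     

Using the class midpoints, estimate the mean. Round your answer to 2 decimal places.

Midpoints: 26.5, 31.5, 36.5, 41.5, 46.5, 51.5
Σfm = 7×26.5 + 11×31.5 + 9×36.5 + 16×41.5 + 9×46.5 + 10×51.5 = 2458
n = Σf = 62
Mean = 2458 / 62 = 39.6452

39.65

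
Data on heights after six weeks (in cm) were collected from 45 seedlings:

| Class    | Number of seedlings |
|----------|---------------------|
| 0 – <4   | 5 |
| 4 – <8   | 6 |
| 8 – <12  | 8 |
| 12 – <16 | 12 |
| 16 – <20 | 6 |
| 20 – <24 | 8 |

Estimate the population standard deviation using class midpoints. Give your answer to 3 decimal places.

Midpoints: 2, 6, 10, 14, 18, 22
n = 45, Σfm = 578, mean = 12.8444
Σfm² = 9204
Σf(m − x̄)² = Σfm² − (Σfm)²/n = 9204 − 578²/45 = 1779.9111
Population variance = 1779.9111 / 45 = 39.5536
Standard deviation = √39.5536 = 6.2892

6.289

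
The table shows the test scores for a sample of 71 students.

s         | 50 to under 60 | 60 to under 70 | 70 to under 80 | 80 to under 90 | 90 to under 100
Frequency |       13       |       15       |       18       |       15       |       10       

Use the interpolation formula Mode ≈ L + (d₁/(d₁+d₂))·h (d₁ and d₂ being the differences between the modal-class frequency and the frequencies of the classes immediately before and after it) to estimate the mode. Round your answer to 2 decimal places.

Modal class: 70 to under 80 (highest frequency 18).
d₁ = 18 − 15 = 3, d₂ = 18 − 15 = 3
Mode ≈ 70 + (3/(3+3)) × 10 = 70 + 5.0000 = 75.0000

75.00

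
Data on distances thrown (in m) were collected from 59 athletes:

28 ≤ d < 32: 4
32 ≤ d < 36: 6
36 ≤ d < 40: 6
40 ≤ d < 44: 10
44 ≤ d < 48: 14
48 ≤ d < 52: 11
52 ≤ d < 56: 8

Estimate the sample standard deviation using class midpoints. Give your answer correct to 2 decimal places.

7.06

Midpoints: 30, 34, 38, 42, 46, 50, 54
n = 59, Σfm = 2598, mean = 44.0339
Σfm² = 117292
Σf(m − x̄)² = Σfm² − (Σfm)²/n = 117292 − 2598²/59 = 2891.9322
Sample variance = 2891.9322 / 58 = 49.8609
Standard deviation = √49.8609 = 7.0612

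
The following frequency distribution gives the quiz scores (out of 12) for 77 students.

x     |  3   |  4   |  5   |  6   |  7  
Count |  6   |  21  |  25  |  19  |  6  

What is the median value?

Cumulative frequencies: 6, 27, 52, 71, 77
n = 77, so the median is the value in position (n+1)/2 = 39.
Position 39 falls at value 5.

5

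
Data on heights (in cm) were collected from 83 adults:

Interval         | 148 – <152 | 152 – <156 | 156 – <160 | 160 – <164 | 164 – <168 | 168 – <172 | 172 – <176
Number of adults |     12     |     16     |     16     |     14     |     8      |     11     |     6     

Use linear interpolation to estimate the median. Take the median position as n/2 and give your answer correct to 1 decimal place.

Cumulative frequencies: 12, 28, 44, 58, 66, 77, 83
n = 83; position = n/2 = 41.5.
This falls in the class 156 – <160: L = 156, F = 28, f = 16, h = 4.
Median ≈ 156 + ((41.5 − 28) / 16) × 4 = 159.3750

159.4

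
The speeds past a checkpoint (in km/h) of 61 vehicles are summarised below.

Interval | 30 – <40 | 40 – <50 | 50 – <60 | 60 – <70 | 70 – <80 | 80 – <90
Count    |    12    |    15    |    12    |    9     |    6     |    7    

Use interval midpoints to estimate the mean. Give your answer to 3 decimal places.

55.492

Midpoints: 35, 45, 55, 65, 75, 85
Σfm = 12×35 + 15×45 + 12×55 + 9×65 + 6×75 + 7×85 = 3385
n = Σf = 61
Mean = 3385 / 61 = 55.4918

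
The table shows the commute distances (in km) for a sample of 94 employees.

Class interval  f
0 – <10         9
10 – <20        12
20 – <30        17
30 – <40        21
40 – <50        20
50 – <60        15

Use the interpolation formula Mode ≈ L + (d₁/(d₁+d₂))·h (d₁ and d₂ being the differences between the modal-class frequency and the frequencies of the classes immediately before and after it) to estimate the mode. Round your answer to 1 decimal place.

Modal class: 30 – <40 (highest frequency 21).
d₁ = 21 − 17 = 4, d₂ = 21 − 20 = 1
Mode ≈ 30 + (4/(4+1)) × 10 = 30 + 8.0000 = 38.0000

38.0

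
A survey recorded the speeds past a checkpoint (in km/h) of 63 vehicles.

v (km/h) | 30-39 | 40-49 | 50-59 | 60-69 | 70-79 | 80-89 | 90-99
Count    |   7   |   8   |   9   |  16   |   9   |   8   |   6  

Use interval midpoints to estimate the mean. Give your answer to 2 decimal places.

64.02

Midpoints: 34.5, 44.5, 54.5, 64.5, 74.5, 84.5, 94.5
Σfm = 7×34.5 + 8×44.5 + 9×54.5 + 16×64.5 + 9×74.5 + 8×84.5 + 6×94.5 = 4033.5
n = Σf = 63
Mean = 4033.5 / 63 = 64.0238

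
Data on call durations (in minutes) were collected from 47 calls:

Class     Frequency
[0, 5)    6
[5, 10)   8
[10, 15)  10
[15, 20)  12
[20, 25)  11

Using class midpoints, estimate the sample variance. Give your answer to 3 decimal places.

Midpoints: 2.5, 7.5, 12.5, 17.5, 22.5
n = 47, Σfm = 657.5, mean = 13.9894
Σfm² = 11293.75
Σf(m − x̄)² = Σfm² − (Σfm)²/n = 11293.75 − 657.5²/47 = 2095.7447
Sample variance = 2095.7447 / 46 = 45.5597

45.560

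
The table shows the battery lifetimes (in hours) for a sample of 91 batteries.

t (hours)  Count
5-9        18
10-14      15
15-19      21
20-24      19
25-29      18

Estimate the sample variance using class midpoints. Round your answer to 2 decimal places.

49.40

Midpoints: 7, 12, 17, 22, 27
n = 91, Σfm = 1567, mean = 17.2198
Σfm² = 31429
Σf(m − x̄)² = Σfm² − (Σfm)²/n = 31429 − 1567²/91 = 4445.6044
Sample variance = 4445.6044 / 90 = 49.3956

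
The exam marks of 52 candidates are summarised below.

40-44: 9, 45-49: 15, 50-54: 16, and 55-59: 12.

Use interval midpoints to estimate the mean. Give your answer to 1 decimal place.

50.0

Midpoints: 42, 47, 52, 57
Σfm = 9×42 + 15×47 + 16×52 + 12×57 = 2599
n = Σf = 52
Mean = 2599 / 52 = 49.9808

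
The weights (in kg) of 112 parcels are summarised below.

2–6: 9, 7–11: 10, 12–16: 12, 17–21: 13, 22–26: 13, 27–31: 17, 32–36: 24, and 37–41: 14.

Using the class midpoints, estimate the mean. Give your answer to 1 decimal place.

Midpoints: 4, 9, 14, 19, 24, 29, 34, 39
Σfm = 9×4 + 10×9 + 12×14 + 13×19 + 13×24 + 17×29 + 24×34 + 14×39 = 2708
n = Σf = 112
Mean = 2708 / 112 = 24.1786

24.2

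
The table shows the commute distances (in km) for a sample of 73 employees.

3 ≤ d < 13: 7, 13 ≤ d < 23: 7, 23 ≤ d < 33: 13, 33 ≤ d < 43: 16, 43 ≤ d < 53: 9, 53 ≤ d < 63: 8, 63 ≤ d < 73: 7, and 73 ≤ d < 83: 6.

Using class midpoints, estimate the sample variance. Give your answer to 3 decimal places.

Midpoints: 8, 18, 28, 38, 48, 58, 68, 78
n = 73, Σfm = 2994, mean = 41.0137
Σfm² = 152532
Σf(m − x̄)² = Σfm² − (Σfm)²/n = 152532 − 2994²/73 = 29736.9863
Sample variance = 29736.9863 / 72 = 413.0137

413.014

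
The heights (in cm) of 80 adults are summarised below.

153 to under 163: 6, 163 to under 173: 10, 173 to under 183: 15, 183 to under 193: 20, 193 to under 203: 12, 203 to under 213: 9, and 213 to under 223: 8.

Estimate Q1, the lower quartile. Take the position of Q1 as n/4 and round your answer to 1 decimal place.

Cumulative frequencies: 6, 16, 31, 51, 63, 72, 80
n = 80; position = n/4 = 20.
This falls in the class 173 to under 183: L = 173, F = 16, f = 15, h = 10.
Lower quartile ≈ 173 + ((20 − 16) / 15) × 10 = 175.6667

175.7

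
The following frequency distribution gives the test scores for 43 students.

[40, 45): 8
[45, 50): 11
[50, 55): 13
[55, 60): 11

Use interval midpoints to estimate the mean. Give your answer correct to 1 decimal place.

50.6

Midpoints: 42.5, 47.5, 52.5, 57.5
Σfm = 8×42.5 + 11×47.5 + 13×52.5 + 11×57.5 = 2177.5
n = Σf = 43
Mean = 2177.5 / 43 = 50.6395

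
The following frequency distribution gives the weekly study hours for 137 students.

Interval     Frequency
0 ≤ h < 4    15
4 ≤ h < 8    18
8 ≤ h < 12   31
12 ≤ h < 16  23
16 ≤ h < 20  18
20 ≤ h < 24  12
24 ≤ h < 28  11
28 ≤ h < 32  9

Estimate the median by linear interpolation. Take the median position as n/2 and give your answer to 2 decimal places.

Cumulative frequencies: 15, 33, 64, 87, 105, 117, 128, 137
n = 137; position = n/2 = 68.5.
This falls in the class 12 ≤ h < 16: L = 12, F = 64, f = 23, h = 4.
Median ≈ 12 + ((68.5 − 64) / 23) × 4 = 12.7826

12.78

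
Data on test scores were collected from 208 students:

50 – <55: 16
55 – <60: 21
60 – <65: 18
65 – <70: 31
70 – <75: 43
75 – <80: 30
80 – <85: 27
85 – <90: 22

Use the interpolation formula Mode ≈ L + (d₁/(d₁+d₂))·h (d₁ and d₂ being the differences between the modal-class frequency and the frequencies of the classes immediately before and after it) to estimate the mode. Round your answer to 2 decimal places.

Modal class: 70 – <75 (highest frequency 43).
d₁ = 43 − 31 = 12, d₂ = 43 − 30 = 13
Mode ≈ 70 + (12/(12+13)) × 5 = 70 + 2.4000 = 72.4000

72.40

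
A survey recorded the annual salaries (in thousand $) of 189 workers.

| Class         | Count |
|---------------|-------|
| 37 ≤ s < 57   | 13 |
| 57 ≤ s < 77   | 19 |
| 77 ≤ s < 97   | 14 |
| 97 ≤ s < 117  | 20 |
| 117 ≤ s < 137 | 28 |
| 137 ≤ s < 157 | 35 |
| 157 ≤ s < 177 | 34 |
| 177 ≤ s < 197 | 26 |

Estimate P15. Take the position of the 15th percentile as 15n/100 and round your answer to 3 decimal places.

Cumulative frequencies: 13, 32, 46, 66, 94, 129, 163, 189
n = 189; position = 15n/100 = 28.35.
This falls in the class 57 ≤ s < 77: L = 57, F = 13, f = 19, h = 20.
15th percentile ≈ 57 + ((28.35 − 13) / 19) × 20 = 73.1579

73.158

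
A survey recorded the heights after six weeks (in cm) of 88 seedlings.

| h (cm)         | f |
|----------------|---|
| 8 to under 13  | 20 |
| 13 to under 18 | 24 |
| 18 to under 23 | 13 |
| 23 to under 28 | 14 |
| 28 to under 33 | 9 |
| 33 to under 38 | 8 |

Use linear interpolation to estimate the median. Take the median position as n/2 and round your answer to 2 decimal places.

18.00

Cumulative frequencies: 20, 44, 57, 71, 80, 88
n = 88; position = n/2 = 44.
This falls in the class 13 to under 18: L = 13, F = 20, f = 24, h = 5.
Median ≈ 13 + ((44 − 20) / 24) × 5 = 18.0000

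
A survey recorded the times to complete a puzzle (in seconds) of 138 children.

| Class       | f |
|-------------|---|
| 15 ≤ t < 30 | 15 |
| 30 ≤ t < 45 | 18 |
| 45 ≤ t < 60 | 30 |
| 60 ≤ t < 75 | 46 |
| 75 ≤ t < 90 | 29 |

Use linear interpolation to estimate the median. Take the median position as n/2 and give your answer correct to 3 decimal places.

Cumulative frequencies: 15, 33, 63, 109, 138
n = 138; position = n/2 = 69.
This falls in the class 60 ≤ t < 75: L = 60, F = 63, f = 46, h = 15.
Median ≈ 60 + ((69 − 63) / 46) × 15 = 61.9565

61.957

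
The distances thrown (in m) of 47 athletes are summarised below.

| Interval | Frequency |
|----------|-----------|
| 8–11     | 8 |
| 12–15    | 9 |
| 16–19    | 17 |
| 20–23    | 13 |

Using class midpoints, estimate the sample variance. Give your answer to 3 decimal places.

17.717

Midpoints: 9.5, 13.5, 17.5, 21.5
n = 47, Σfm = 774.5, mean = 16.4787
Σfm² = 13577.75
Σf(m − x̄)² = Σfm² − (Σfm)²/n = 13577.75 − 774.5²/47 = 814.9787
Sample variance = 814.9787 / 46 = 17.7169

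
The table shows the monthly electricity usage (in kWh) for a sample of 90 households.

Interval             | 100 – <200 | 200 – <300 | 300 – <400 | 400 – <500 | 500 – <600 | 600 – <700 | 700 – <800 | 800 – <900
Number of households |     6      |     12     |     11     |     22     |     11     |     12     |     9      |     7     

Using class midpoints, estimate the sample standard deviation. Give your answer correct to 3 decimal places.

Midpoints: 150, 250, 350, 450, 550, 650, 750, 850
n = 90, Σfm = 44200, mean = 491.1111
Σfm² = 25205000
Σf(m − x̄)² = Σfm² − (Σfm)²/n = 25205000 − 44200²/90 = 3497888.8889
Sample variance = 3497888.8889 / 89 = 39302.1223
Standard deviation = √39302.1223 = 198.2476

198.248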